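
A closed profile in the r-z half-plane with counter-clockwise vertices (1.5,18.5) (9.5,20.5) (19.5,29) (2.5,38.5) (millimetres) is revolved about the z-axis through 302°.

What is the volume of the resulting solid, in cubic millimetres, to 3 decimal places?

Profile (r,z), 4 vertices: (1.5,18.5) (9.5,20.5) (19.5,29) (2.5,38.5)
edge 0: (1.5,18.5)→(9.5,20.5)  cross = 1.5·20.5 − 9.5·18.5 = -145.0000; (r_i+r_j)·cross = 11·-145.0000 = -1595.0000
edge 1: (9.5,20.5)→(19.5,29)  cross = 9.5·29 − 19.5·20.5 = -124.2500; (r_i+r_j)·cross = 29·-124.2500 = -3603.2500
edge 2: (19.5,29)→(2.5,38.5)  cross = 19.5·38.5 − 2.5·29 = 678.2500; (r_i+r_j)·cross = 22·678.2500 = 14921.5000
edge 3: (2.5,38.5)→(1.5,18.5)  cross = 2.5·18.5 − 1.5·38.5 = -11.5000; (r_i+r_j)·cross = 4·-11.5000 = -46.0000
Σcross = 397.5000 → A = |Σcross|/2 = 198.7500 mm²
Σ(r_i+r_j)·cross = 9677.2500 → first moment M = |Σ|/6 = 1612.8750
R_c = M/A = 1612.8750/198.7500 = 8.1151 mm
θ = 302° = 5.270894 rad
V = θ·R_c·A = 5.270894·8.1151·198.7500 = 8501.294 mm³

Volume = 8501.294 mm³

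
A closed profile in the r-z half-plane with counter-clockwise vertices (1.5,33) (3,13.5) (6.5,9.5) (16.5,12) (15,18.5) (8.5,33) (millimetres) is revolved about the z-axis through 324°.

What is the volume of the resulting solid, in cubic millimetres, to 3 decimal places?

Profile (r,z), 6 vertices: (1.5,33) (3,13.5) (6.5,9.5) (16.5,12) (15,18.5) (8.5,33)
edge 0: (1.5,33)→(3,13.5)  cross = 1.5·13.5 − 3·33 = -78.7500; (r_i+r_j)·cross = 4.5·-78.7500 = -354.3750
edge 1: (3,13.5)→(6.5,9.5)  cross = 3·9.5 − 6.5·13.5 = -59.2500; (r_i+r_j)·cross = 9.5·-59.2500 = -562.8750
edge 2: (6.5,9.5)→(16.5,12)  cross = 6.5·12 − 16.5·9.5 = -78.7500; (r_i+r_j)·cross = 23·-78.7500 = -1811.2500
edge 3: (16.5,12)→(15,18.5)  cross = 16.5·18.5 − 15·12 = 125.2500; (r_i+r_j)·cross = 31.5·125.2500 = 3945.3750
edge 4: (15,18.5)→(8.5,33)  cross = 15·33 − 8.5·18.5 = 337.7500; (r_i+r_j)·cross = 23.5·337.7500 = 7937.1250
edge 5: (8.5,33)→(1.5,33)  cross = 8.5·33 − 1.5·33 = 231.0000; (r_i+r_j)·cross = 10·231.0000 = 2310.0000
Σcross = 477.2500 → A = |Σcross|/2 = 238.6250 mm²
Σ(r_i+r_j)·cross = 11464.0000 → first moment M = |Σ|/6 = 1910.6667
R_c = M/A = 1910.6667/238.6250 = 8.0070 mm
θ = 324° = 5.654867 rad
V = θ·R_c·A = 5.654867·8.0070·238.6250 = 10804.565 mm³

Volume = 10804.565 mm³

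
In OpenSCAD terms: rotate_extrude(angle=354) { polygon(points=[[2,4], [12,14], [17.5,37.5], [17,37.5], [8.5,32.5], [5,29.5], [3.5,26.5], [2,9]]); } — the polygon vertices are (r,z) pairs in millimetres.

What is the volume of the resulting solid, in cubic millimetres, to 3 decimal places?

Profile (r,z), 8 vertices: (2,4) (12,14) (17.5,37.5) (17,37.5) (8.5,32.5) (5,29.5) (3.5,26.5) (2,9)
edge 0: (2,4)→(12,14)  cross = 2·14 − 12·4 = -20.0000; (r_i+r_j)·cross = 14·-20.0000 = -280.0000
edge 1: (12,14)→(17.5,37.5)  cross = 12·37.5 − 17.5·14 = 205.0000; (r_i+r_j)·cross = 29.5·205.0000 = 6047.5000
edge 2: (17.5,37.5)→(17,37.5)  cross = 17.5·37.5 − 17·37.5 = 18.7500; (r_i+r_j)·cross = 34.5·18.7500 = 646.8750
edge 3: (17,37.5)→(8.5,32.5)  cross = 17·32.5 − 8.5·37.5 = 233.7500; (r_i+r_j)·cross = 25.5·233.7500 = 5960.6250
edge 4: (8.5,32.5)→(5,29.5)  cross = 8.5·29.5 − 5·32.5 = 88.2500; (r_i+r_j)·cross = 13.5·88.2500 = 1191.3750
edge 5: (5,29.5)→(3.5,26.5)  cross = 5·26.5 − 3.5·29.5 = 29.2500; (r_i+r_j)·cross = 8.5·29.2500 = 248.6250
edge 6: (3.5,26.5)→(2,9)  cross = 3.5·9 − 2·26.5 = -21.5000; (r_i+r_j)·cross = 5.5·-21.5000 = -118.2500
edge 7: (2,9)→(2,4)  cross = 2·4 − 2·9 = -10.0000; (r_i+r_j)·cross = 4·-10.0000 = -40.0000
Σcross = 523.5000 → A = |Σcross|/2 = 261.7500 mm²
Σ(r_i+r_j)·cross = 13656.7500 → first moment M = |Σ|/6 = 2276.1250
R_c = M/A = 2276.1250/261.7500 = 8.6958 mm
θ = 354° = 6.178466 rad
V = θ·R_c·A = 6.178466·8.6958·261.7500 = 14062.960 mm³

Volume = 14062.960 mm³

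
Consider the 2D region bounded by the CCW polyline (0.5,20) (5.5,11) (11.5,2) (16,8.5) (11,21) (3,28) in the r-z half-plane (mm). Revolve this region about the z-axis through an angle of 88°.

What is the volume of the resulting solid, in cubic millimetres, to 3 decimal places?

Volume = 2394.996 mm³

Profile (r,z), 6 vertices: (0.5,20) (5.5,11) (11.5,2) (16,8.5) (11,21) (3,28)
edge 0: (0.5,20)→(5.5,11)  cross = 0.5·11 − 5.5·20 = -104.5000; (r_i+r_j)·cross = 6·-104.5000 = -627.0000
edge 1: (5.5,11)→(11.5,2)  cross = 5.5·2 − 11.5·11 = -115.5000; (r_i+r_j)·cross = 17·-115.5000 = -1963.5000
edge 2: (11.5,2)→(16,8.5)  cross = 11.5·8.5 − 16·2 = 65.7500; (r_i+r_j)·cross = 27.5·65.7500 = 1808.1250
edge 3: (16,8.5)→(11,21)  cross = 16·21 − 11·8.5 = 242.5000; (r_i+r_j)·cross = 27·242.5000 = 6547.5000
edge 4: (11,21)→(3,28)  cross = 11·28 − 3·21 = 245.0000; (r_i+r_j)·cross = 14·245.0000 = 3430.0000
edge 5: (3,28)→(0.5,20)  cross = 3·20 − 0.5·28 = 46.0000; (r_i+r_j)·cross = 3.5·46.0000 = 161.0000
Σcross = 379.2500 → A = |Σcross|/2 = 189.6250 mm²
Σ(r_i+r_j)·cross = 9356.1250 → first moment M = |Σ|/6 = 1559.3542
R_c = M/A = 1559.3542/189.6250 = 8.2234 mm
θ = 88° = 1.535890 rad
V = θ·R_c·A = 1.535890·8.2234·189.6250 = 2394.996 mm³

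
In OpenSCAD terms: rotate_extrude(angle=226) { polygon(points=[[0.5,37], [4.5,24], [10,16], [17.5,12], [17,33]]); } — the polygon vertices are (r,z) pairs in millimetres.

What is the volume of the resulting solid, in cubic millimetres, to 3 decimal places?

Volume = 10515.888 mm³

Profile (r,z), 5 vertices: (0.5,37) (4.5,24) (10,16) (17.5,12) (17,33)
edge 0: (0.5,37)→(4.5,24)  cross = 0.5·24 − 4.5·37 = -154.5000; (r_i+r_j)·cross = 5·-154.5000 = -772.5000
edge 1: (4.5,24)→(10,16)  cross = 4.5·16 − 10·24 = -168.0000; (r_i+r_j)·cross = 14.5·-168.0000 = -2436.0000
edge 2: (10,16)→(17.5,12)  cross = 10·12 − 17.5·16 = -160.0000; (r_i+r_j)·cross = 27.5·-160.0000 = -4400.0000
edge 3: (17.5,12)→(17,33)  cross = 17.5·33 − 17·12 = 373.5000; (r_i+r_j)·cross = 34.5·373.5000 = 12885.7500
edge 4: (17,33)→(0.5,37)  cross = 17·37 − 0.5·33 = 612.5000; (r_i+r_j)·cross = 17.5·612.5000 = 10718.7500
Σcross = 503.5000 → A = |Σcross|/2 = 251.7500 mm²
Σ(r_i+r_j)·cross = 15996.0000 → first moment M = |Σ|/6 = 2666.0000
R_c = M/A = 2666.0000/251.7500 = 10.5899 mm
θ = 226° = 3.944444 rad
V = θ·R_c·A = 3.944444·10.5899·251.7500 = 10515.888 mm³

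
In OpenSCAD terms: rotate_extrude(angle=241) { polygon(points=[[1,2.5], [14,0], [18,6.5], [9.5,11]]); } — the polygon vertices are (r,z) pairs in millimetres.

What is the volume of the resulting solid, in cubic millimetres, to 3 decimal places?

Volume = 4393.947 mm³

Profile (r,z), 4 vertices: (1,2.5) (14,0) (18,6.5) (9.5,11)
edge 0: (1,2.5)→(14,0)  cross = 1·0 − 14·2.5 = -35.0000; (r_i+r_j)·cross = 15·-35.0000 = -525.0000
edge 1: (14,0)→(18,6.5)  cross = 14·6.5 − 18·0 = 91.0000; (r_i+r_j)·cross = 32·91.0000 = 2912.0000
edge 2: (18,6.5)→(9.5,11)  cross = 18·11 − 9.5·6.5 = 136.2500; (r_i+r_j)·cross = 27.5·136.2500 = 3746.8750
edge 3: (9.5,11)→(1,2.5)  cross = 9.5·2.5 − 1·11 = 12.7500; (r_i+r_j)·cross = 10.5·12.7500 = 133.8750
Σcross = 205.0000 → A = |Σcross|/2 = 102.5000 mm²
Σ(r_i+r_j)·cross = 6267.7500 → first moment M = |Σ|/6 = 1044.6250
R_c = M/A = 1044.6250/102.5000 = 10.1915 mm
θ = 241° = 4.206243 rad
V = θ·R_c·A = 4.206243·10.1915·102.5000 = 4393.947 mm³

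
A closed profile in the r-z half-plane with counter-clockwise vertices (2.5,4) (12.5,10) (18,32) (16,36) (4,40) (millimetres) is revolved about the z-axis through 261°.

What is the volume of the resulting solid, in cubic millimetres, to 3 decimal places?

Volume = 15437.184 mm³

Profile (r,z), 5 vertices: (2.5,4) (12.5,10) (18,32) (16,36) (4,40)
edge 0: (2.5,4)→(12.5,10)  cross = 2.5·10 − 12.5·4 = -25.0000; (r_i+r_j)·cross = 15·-25.0000 = -375.0000
edge 1: (12.5,10)→(18,32)  cross = 12.5·32 − 18·10 = 220.0000; (r_i+r_j)·cross = 30.5·220.0000 = 6710.0000
edge 2: (18,32)→(16,36)  cross = 18·36 − 16·32 = 136.0000; (r_i+r_j)·cross = 34·136.0000 = 4624.0000
edge 3: (16,36)→(4,40)  cross = 16·40 − 4·36 = 496.0000; (r_i+r_j)·cross = 20·496.0000 = 9920.0000
edge 4: (4,40)→(2.5,4)  cross = 4·4 − 2.5·40 = -84.0000; (r_i+r_j)·cross = 6.5·-84.0000 = -546.0000
Σcross = 743.0000 → A = |Σcross|/2 = 371.5000 mm²
Σ(r_i+r_j)·cross = 20333.0000 → first moment M = |Σ|/6 = 3388.8333
R_c = M/A = 3388.8333/371.5000 = 9.1220 mm
θ = 261° = 4.555309 rad
V = θ·R_c·A = 4.555309·9.1220·371.5000 = 15437.184 mm³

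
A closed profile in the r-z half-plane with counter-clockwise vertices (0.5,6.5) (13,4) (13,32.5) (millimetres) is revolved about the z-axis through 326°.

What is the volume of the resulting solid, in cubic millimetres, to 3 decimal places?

Volume = 8952.503 mm³

Profile (r,z), 3 vertices: (0.5,6.5) (13,4) (13,32.5)
edge 0: (0.5,6.5)→(13,4)  cross = 0.5·4 − 13·6.5 = -82.5000; (r_i+r_j)·cross = 13.5·-82.5000 = -1113.7500
edge 1: (13,4)→(13,32.5)  cross = 13·32.5 − 13·4 = 370.5000; (r_i+r_j)·cross = 26·370.5000 = 9633.0000
edge 2: (13,32.5)→(0.5,6.5)  cross = 13·6.5 − 0.5·32.5 = 68.2500; (r_i+r_j)·cross = 13.5·68.2500 = 921.3750
Σcross = 356.2500 → A = |Σcross|/2 = 178.1250 mm²
Σ(r_i+r_j)·cross = 9440.6250 → first moment M = |Σ|/6 = 1573.4375
R_c = M/A = 1573.4375/178.1250 = 8.8333 mm
θ = 326° = 5.689773 rad
V = θ·R_c·A = 5.689773·8.8333·178.1250 = 8952.503 mm³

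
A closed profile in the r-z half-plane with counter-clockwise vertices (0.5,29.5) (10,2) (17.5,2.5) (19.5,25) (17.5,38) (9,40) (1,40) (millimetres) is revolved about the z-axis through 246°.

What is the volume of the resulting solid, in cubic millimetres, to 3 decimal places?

Volume = 25011.484 mm³

Profile (r,z), 7 vertices: (0.5,29.5) (10,2) (17.5,2.5) (19.5,25) (17.5,38) (9,40) (1,40)
edge 0: (0.5,29.5)→(10,2)  cross = 0.5·2 − 10·29.5 = -294.0000; (r_i+r_j)·cross = 10.5·-294.0000 = -3087.0000
edge 1: (10,2)→(17.5,2.5)  cross = 10·2.5 − 17.5·2 = -10.0000; (r_i+r_j)·cross = 27.5·-10.0000 = -275.0000
edge 2: (17.5,2.5)→(19.5,25)  cross = 17.5·25 − 19.5·2.5 = 388.7500; (r_i+r_j)·cross = 37·388.7500 = 14383.7500
edge 3: (19.5,25)→(17.5,38)  cross = 19.5·38 − 17.5·25 = 303.5000; (r_i+r_j)·cross = 37·303.5000 = 11229.5000
edge 4: (17.5,38)→(9,40)  cross = 17.5·40 − 9·38 = 358.0000; (r_i+r_j)·cross = 26.5·358.0000 = 9487.0000
edge 5: (9,40)→(1,40)  cross = 9·40 − 1·40 = 320.0000; (r_i+r_j)·cross = 10·320.0000 = 3200.0000
edge 6: (1,40)→(0.5,29.5)  cross = 1·29.5 − 0.5·40 = 9.5000; (r_i+r_j)·cross = 1.5·9.5000 = 14.2500
Σcross = 1075.7500 → A = |Σcross|/2 = 537.8750 mm²
Σ(r_i+r_j)·cross = 34952.5000 → first moment M = |Σ|/6 = 5825.4167
R_c = M/A = 5825.4167/537.8750 = 10.8304 mm
θ = 246° = 4.293510 rad
V = θ·R_c·A = 4.293510·10.8304·537.8750 = 25011.484 mm³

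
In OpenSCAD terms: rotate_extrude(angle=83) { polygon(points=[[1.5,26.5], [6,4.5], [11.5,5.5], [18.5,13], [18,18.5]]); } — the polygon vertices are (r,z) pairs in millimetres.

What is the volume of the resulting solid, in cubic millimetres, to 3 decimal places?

Profile (r,z), 5 vertices: (1.5,26.5) (6,4.5) (11.5,5.5) (18.5,13) (18,18.5)
edge 0: (1.5,26.5)→(6,4.5)  cross = 1.5·4.5 − 6·26.5 = -152.2500; (r_i+r_j)·cross = 7.5·-152.2500 = -1141.8750
edge 1: (6,4.5)→(11.5,5.5)  cross = 6·5.5 − 11.5·4.5 = -18.7500; (r_i+r_j)·cross = 17.5·-18.7500 = -328.1250
edge 2: (11.5,5.5)→(18.5,13)  cross = 11.5·13 − 18.5·5.5 = 47.7500; (r_i+r_j)·cross = 30·47.7500 = 1432.5000
edge 3: (18.5,13)→(18,18.5)  cross = 18.5·18.5 − 18·13 = 108.2500; (r_i+r_j)·cross = 36.5·108.2500 = 3951.1250
edge 4: (18,18.5)→(1.5,26.5)  cross = 18·26.5 − 1.5·18.5 = 449.2500; (r_i+r_j)·cross = 19.5·449.2500 = 8760.3750
Σcross = 434.2500 → A = |Σcross|/2 = 217.1250 mm²
Σ(r_i+r_j)·cross = 12674.0000 → first moment M = |Σ|/6 = 2112.3333
R_c = M/A = 2112.3333/217.1250 = 9.7287 mm
θ = 83° = 1.448623 rad
V = θ·R_c·A = 1.448623·9.7287·217.1250 = 3059.975 mm³

Volume = 3059.975 mm³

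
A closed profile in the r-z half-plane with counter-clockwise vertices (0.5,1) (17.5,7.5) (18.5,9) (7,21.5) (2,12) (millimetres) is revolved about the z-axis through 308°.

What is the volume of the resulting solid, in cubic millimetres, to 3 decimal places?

Volume = 8352.472 mm³

Profile (r,z), 5 vertices: (0.5,1) (17.5,7.5) (18.5,9) (7,21.5) (2,12)
edge 0: (0.5,1)→(17.5,7.5)  cross = 0.5·7.5 − 17.5·1 = -13.7500; (r_i+r_j)·cross = 18·-13.7500 = -247.5000
edge 1: (17.5,7.5)→(18.5,9)  cross = 17.5·9 − 18.5·7.5 = 18.7500; (r_i+r_j)·cross = 36·18.7500 = 675.0000
edge 2: (18.5,9)→(7,21.5)  cross = 18.5·21.5 − 7·9 = 334.7500; (r_i+r_j)·cross = 25.5·334.7500 = 8536.1250
edge 3: (7,21.5)→(2,12)  cross = 7·12 − 2·21.5 = 41.0000; (r_i+r_j)·cross = 9·41.0000 = 369.0000
edge 4: (2,12)→(0.5,1)  cross = 2·1 − 0.5·12 = -4.0000; (r_i+r_j)·cross = 2.5·-4.0000 = -10.0000
Σcross = 376.7500 → A = |Σcross|/2 = 188.3750 mm²
Σ(r_i+r_j)·cross = 9322.6250 → first moment M = |Σ|/6 = 1553.7708
R_c = M/A = 1553.7708/188.3750 = 8.2483 mm
θ = 308° = 5.375614 rad
V = θ·R_c·A = 5.375614·8.2483·188.3750 = 8352.472 mm³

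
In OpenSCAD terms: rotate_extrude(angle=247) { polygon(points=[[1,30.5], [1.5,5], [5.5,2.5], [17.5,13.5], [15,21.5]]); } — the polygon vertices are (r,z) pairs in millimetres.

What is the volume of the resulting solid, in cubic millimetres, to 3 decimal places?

Profile (r,z), 5 vertices: (1,30.5) (1.5,5) (5.5,2.5) (17.5,13.5) (15,21.5)
edge 0: (1,30.5)→(1.5,5)  cross = 1·5 − 1.5·30.5 = -40.7500; (r_i+r_j)·cross = 2.5·-40.7500 = -101.8750
edge 1: (1.5,5)→(5.5,2.5)  cross = 1.5·2.5 − 5.5·5 = -23.7500; (r_i+r_j)·cross = 7·-23.7500 = -166.2500
edge 2: (5.5,2.5)→(17.5,13.5)  cross = 5.5·13.5 − 17.5·2.5 = 30.5000; (r_i+r_j)·cross = 23·30.5000 = 701.5000
edge 3: (17.5,13.5)→(15,21.5)  cross = 17.5·21.5 − 15·13.5 = 173.7500; (r_i+r_j)·cross = 32.5·173.7500 = 5646.8750
edge 4: (15,21.5)→(1,30.5)  cross = 15·30.5 − 1·21.5 = 436.0000; (r_i+r_j)·cross = 16·436.0000 = 6976.0000
Σcross = 575.7500 → A = |Σcross|/2 = 287.8750 mm²
Σ(r_i+r_j)·cross = 13056.2500 → first moment M = |Σ|/6 = 2176.0417
R_c = M/A = 2176.0417/287.8750 = 7.5590 mm
θ = 247° = 4.310963 rad
V = θ·R_c·A = 4.310963·7.5590·287.8750 = 9380.836 mm³

Volume = 9380.836 mm³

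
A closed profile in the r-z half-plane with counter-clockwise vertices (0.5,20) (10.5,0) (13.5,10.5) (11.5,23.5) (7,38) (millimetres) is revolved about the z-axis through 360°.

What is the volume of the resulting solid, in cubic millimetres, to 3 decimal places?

Volume = 11725.733 mm³

Profile (r,z), 5 vertices: (0.5,20) (10.5,0) (13.5,10.5) (11.5,23.5) (7,38)
edge 0: (0.5,20)→(10.5,0)  cross = 0.5·0 − 10.5·20 = -210.0000; (r_i+r_j)·cross = 11·-210.0000 = -2310.0000
edge 1: (10.5,0)→(13.5,10.5)  cross = 10.5·10.5 − 13.5·0 = 110.2500; (r_i+r_j)·cross = 24·110.2500 = 2646.0000
edge 2: (13.5,10.5)→(11.5,23.5)  cross = 13.5·23.5 − 11.5·10.5 = 196.5000; (r_i+r_j)·cross = 25·196.5000 = 4912.5000
edge 3: (11.5,23.5)→(7,38)  cross = 11.5·38 − 7·23.5 = 272.5000; (r_i+r_j)·cross = 18.5·272.5000 = 5041.2500
edge 4: (7,38)→(0.5,20)  cross = 7·20 − 0.5·38 = 121.0000; (r_i+r_j)·cross = 7.5·121.0000 = 907.5000
Σcross = 490.2500 → A = |Σcross|/2 = 245.1250 mm²
Σ(r_i+r_j)·cross = 11197.2500 → first moment M = |Σ|/6 = 1866.2083
R_c = M/A = 1866.2083/245.1250 = 7.6133 mm
θ = 360° = 6.283185 rad
V = θ·R_c·A = 6.283185·7.6133·245.1250 = 11725.733 mm³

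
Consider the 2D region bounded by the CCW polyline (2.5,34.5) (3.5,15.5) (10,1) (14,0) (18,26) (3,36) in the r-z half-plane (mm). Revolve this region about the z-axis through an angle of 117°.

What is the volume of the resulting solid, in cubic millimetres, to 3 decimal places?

Volume = 7085.522 mm³

Profile (r,z), 6 vertices: (2.5,34.5) (3.5,15.5) (10,1) (14,0) (18,26) (3,36)
edge 0: (2.5,34.5)→(3.5,15.5)  cross = 2.5·15.5 − 3.5·34.5 = -82.0000; (r_i+r_j)·cross = 6·-82.0000 = -492.0000
edge 1: (3.5,15.5)→(10,1)  cross = 3.5·1 − 10·15.5 = -151.5000; (r_i+r_j)·cross = 13.5·-151.5000 = -2045.2500
edge 2: (10,1)→(14,0)  cross = 10·0 − 14·1 = -14.0000; (r_i+r_j)·cross = 24·-14.0000 = -336.0000
edge 3: (14,0)→(18,26)  cross = 14·26 − 18·0 = 364.0000; (r_i+r_j)·cross = 32·364.0000 = 11648.0000
edge 4: (18,26)→(3,36)  cross = 18·36 − 3·26 = 570.0000; (r_i+r_j)·cross = 21·570.0000 = 11970.0000
edge 5: (3,36)→(2.5,34.5)  cross = 3·34.5 − 2.5·36 = 13.5000; (r_i+r_j)·cross = 5.5·13.5000 = 74.2500
Σcross = 700.0000 → A = |Σcross|/2 = 350.0000 mm²
Σ(r_i+r_j)·cross = 20819.0000 → first moment M = |Σ|/6 = 3469.8333
R_c = M/A = 3469.8333/350.0000 = 9.9138 mm
θ = 117° = 2.042035 rad
V = θ·R_c·A = 2.042035·9.9138·350.0000 = 7085.522 mm³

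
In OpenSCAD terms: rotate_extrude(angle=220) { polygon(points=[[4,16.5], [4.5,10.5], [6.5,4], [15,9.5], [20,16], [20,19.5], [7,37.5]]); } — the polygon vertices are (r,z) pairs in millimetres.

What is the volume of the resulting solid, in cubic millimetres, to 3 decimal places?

Volume = 12764.364 mm³

Profile (r,z), 7 vertices: (4,16.5) (4.5,10.5) (6.5,4) (15,9.5) (20,16) (20,19.5) (7,37.5)
edge 0: (4,16.5)→(4.5,10.5)  cross = 4·10.5 − 4.5·16.5 = -32.2500; (r_i+r_j)·cross = 8.5·-32.2500 = -274.1250
edge 1: (4.5,10.5)→(6.5,4)  cross = 4.5·4 − 6.5·10.5 = -50.2500; (r_i+r_j)·cross = 11·-50.2500 = -552.7500
edge 2: (6.5,4)→(15,9.5)  cross = 6.5·9.5 − 15·4 = 1.7500; (r_i+r_j)·cross = 21.5·1.7500 = 37.6250
edge 3: (15,9.5)→(20,16)  cross = 15·16 − 20·9.5 = 50.0000; (r_i+r_j)·cross = 35·50.0000 = 1750.0000
edge 4: (20,16)→(20,19.5)  cross = 20·19.5 − 20·16 = 70.0000; (r_i+r_j)·cross = 40·70.0000 = 2800.0000
edge 5: (20,19.5)→(7,37.5)  cross = 20·37.5 − 7·19.5 = 613.5000; (r_i+r_j)·cross = 27·613.5000 = 16564.5000
edge 6: (7,37.5)→(4,16.5)  cross = 7·16.5 − 4·37.5 = -34.5000; (r_i+r_j)·cross = 11·-34.5000 = -379.5000
Σcross = 618.2500 → A = |Σcross|/2 = 309.1250 mm²
Σ(r_i+r_j)·cross = 19945.7500 → first moment M = |Σ|/6 = 3324.2917
R_c = M/A = 3324.2917/309.1250 = 10.7539 mm
θ = 220° = 3.839724 rad
V = θ·R_c·A = 3.839724·10.7539·309.1250 = 12764.364 mm³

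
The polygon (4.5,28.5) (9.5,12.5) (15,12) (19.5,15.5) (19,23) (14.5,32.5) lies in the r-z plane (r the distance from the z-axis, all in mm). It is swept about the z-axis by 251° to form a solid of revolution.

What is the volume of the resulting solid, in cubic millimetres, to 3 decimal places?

Profile (r,z), 6 vertices: (4.5,28.5) (9.5,12.5) (15,12) (19.5,15.5) (19,23) (14.5,32.5)
edge 0: (4.5,28.5)→(9.5,12.5)  cross = 4.5·12.5 − 9.5·28.5 = -214.5000; (r_i+r_j)·cross = 14·-214.5000 = -3003.0000
edge 1: (9.5,12.5)→(15,12)  cross = 9.5·12 − 15·12.5 = -73.5000; (r_i+r_j)·cross = 24.5·-73.5000 = -1800.7500
edge 2: (15,12)→(19.5,15.5)  cross = 15·15.5 − 19.5·12 = -1.5000; (r_i+r_j)·cross = 34.5·-1.5000 = -51.7500
edge 3: (19.5,15.5)→(19,23)  cross = 19.5·23 − 19·15.5 = 154.0000; (r_i+r_j)·cross = 38.5·154.0000 = 5929.0000
edge 4: (19,23)→(14.5,32.5)  cross = 19·32.5 − 14.5·23 = 284.0000; (r_i+r_j)·cross = 33.5·284.0000 = 9514.0000
edge 5: (14.5,32.5)→(4.5,28.5)  cross = 14.5·28.5 − 4.5·32.5 = 267.0000; (r_i+r_j)·cross = 19·267.0000 = 5073.0000
Σcross = 415.5000 → A = |Σcross|/2 = 207.7500 mm²
Σ(r_i+r_j)·cross = 15660.5000 → first moment M = |Σ|/6 = 2610.0833
R_c = M/A = 2610.0833/207.7500 = 12.5636 mm
θ = 251° = 4.380776 rad
V = θ·R_c·A = 4.380776·12.5636·207.7500 = 11434.192 mm³

Volume = 11434.192 mm³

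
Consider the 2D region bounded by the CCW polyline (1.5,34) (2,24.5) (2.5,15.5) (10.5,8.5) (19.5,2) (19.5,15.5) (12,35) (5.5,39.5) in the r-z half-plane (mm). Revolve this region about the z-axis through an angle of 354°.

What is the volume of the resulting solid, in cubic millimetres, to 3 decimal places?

Volume = 26052.015 mm³

Profile (r,z), 8 vertices: (1.5,34) (2,24.5) (2.5,15.5) (10.5,8.5) (19.5,2) (19.5,15.5) (12,35) (5.5,39.5)
edge 0: (1.5,34)→(2,24.5)  cross = 1.5·24.5 − 2·34 = -31.2500; (r_i+r_j)·cross = 3.5·-31.2500 = -109.3750
edge 1: (2,24.5)→(2.5,15.5)  cross = 2·15.5 − 2.5·24.5 = -30.2500; (r_i+r_j)·cross = 4.5·-30.2500 = -136.1250
edge 2: (2.5,15.5)→(10.5,8.5)  cross = 2.5·8.5 − 10.5·15.5 = -141.5000; (r_i+r_j)·cross = 13·-141.5000 = -1839.5000
edge 3: (10.5,8.5)→(19.5,2)  cross = 10.5·2 − 19.5·8.5 = -144.7500; (r_i+r_j)·cross = 30·-144.7500 = -4342.5000
edge 4: (19.5,2)→(19.5,15.5)  cross = 19.5·15.5 − 19.5·2 = 263.2500; (r_i+r_j)·cross = 39·263.2500 = 10266.7500
edge 5: (19.5,15.5)→(12,35)  cross = 19.5·35 − 12·15.5 = 496.5000; (r_i+r_j)·cross = 31.5·496.5000 = 15639.7500
edge 6: (12,35)→(5.5,39.5)  cross = 12·39.5 − 5.5·35 = 281.5000; (r_i+r_j)·cross = 17.5·281.5000 = 4926.2500
edge 7: (5.5,39.5)→(1.5,34)  cross = 5.5·34 − 1.5·39.5 = 127.7500; (r_i+r_j)·cross = 7·127.7500 = 894.2500
Σcross = 821.2500 → A = |Σcross|/2 = 410.6250 mm²
Σ(r_i+r_j)·cross = 25299.5000 → first moment M = |Σ|/6 = 4216.5833
R_c = M/A = 4216.5833/410.6250 = 10.2687 mm
θ = 354° = 6.178466 rad
V = θ·R_c·A = 6.178466·10.2687·410.6250 = 26052.015 mm³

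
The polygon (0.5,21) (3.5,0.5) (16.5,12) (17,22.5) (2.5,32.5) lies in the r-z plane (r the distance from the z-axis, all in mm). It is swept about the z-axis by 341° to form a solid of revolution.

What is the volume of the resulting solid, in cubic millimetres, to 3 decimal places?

Volume = 15643.213 mm³

Profile (r,z), 5 vertices: (0.5,21) (3.5,0.5) (16.5,12) (17,22.5) (2.5,32.5)
edge 0: (0.5,21)→(3.5,0.5)  cross = 0.5·0.5 − 3.5·21 = -73.2500; (r_i+r_j)·cross = 4·-73.2500 = -293.0000
edge 1: (3.5,0.5)→(16.5,12)  cross = 3.5·12 − 16.5·0.5 = 33.7500; (r_i+r_j)·cross = 20·33.7500 = 675.0000
edge 2: (16.5,12)→(17,22.5)  cross = 16.5·22.5 − 17·12 = 167.2500; (r_i+r_j)·cross = 33.5·167.2500 = 5602.8750
edge 3: (17,22.5)→(2.5,32.5)  cross = 17·32.5 − 2.5·22.5 = 496.2500; (r_i+r_j)·cross = 19.5·496.2500 = 9676.8750
edge 4: (2.5,32.5)→(0.5,21)  cross = 2.5·21 − 0.5·32.5 = 36.2500; (r_i+r_j)·cross = 3·36.2500 = 108.7500
Σcross = 660.2500 → A = |Σcross|/2 = 330.1250 mm²
Σ(r_i+r_j)·cross = 15770.5000 → first moment M = |Σ|/6 = 2628.4167
R_c = M/A = 2628.4167/330.1250 = 7.9619 mm
θ = 341° = 5.951573 rad
V = θ·R_c·A = 5.951573·7.9619·330.1250 = 15643.213 mm³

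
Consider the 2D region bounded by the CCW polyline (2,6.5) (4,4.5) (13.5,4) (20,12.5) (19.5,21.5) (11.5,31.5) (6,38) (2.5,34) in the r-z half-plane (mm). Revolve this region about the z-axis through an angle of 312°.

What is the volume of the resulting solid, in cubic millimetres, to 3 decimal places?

Volume = 23465.707 mm³

Profile (r,z), 8 vertices: (2,6.5) (4,4.5) (13.5,4) (20,12.5) (19.5,21.5) (11.5,31.5) (6,38) (2.5,34)
edge 0: (2,6.5)→(4,4.5)  cross = 2·4.5 − 4·6.5 = -17.0000; (r_i+r_j)·cross = 6·-17.0000 = -102.0000
edge 1: (4,4.5)→(13.5,4)  cross = 4·4 − 13.5·4.5 = -44.7500; (r_i+r_j)·cross = 17.5·-44.7500 = -783.1250
edge 2: (13.5,4)→(20,12.5)  cross = 13.5·12.5 − 20·4 = 88.7500; (r_i+r_j)·cross = 33.5·88.7500 = 2973.1250
edge 3: (20,12.5)→(19.5,21.5)  cross = 20·21.5 − 19.5·12.5 = 186.2500; (r_i+r_j)·cross = 39.5·186.2500 = 7356.8750
edge 4: (19.5,21.5)→(11.5,31.5)  cross = 19.5·31.5 − 11.5·21.5 = 367.0000; (r_i+r_j)·cross = 31·367.0000 = 11377.0000
edge 5: (11.5,31.5)→(6,38)  cross = 11.5·38 − 6·31.5 = 248.0000; (r_i+r_j)·cross = 17.5·248.0000 = 4340.0000
edge 6: (6,38)→(2.5,34)  cross = 6·34 − 2.5·38 = 109.0000; (r_i+r_j)·cross = 8.5·109.0000 = 926.5000
edge 7: (2.5,34)→(2,6.5)  cross = 2.5·6.5 − 2·34 = -51.7500; (r_i+r_j)·cross = 4.5·-51.7500 = -232.8750
Σcross = 885.5000 → A = |Σcross|/2 = 442.7500 mm²
Σ(r_i+r_j)·cross = 25855.5000 → first moment M = |Σ|/6 = 4309.2500
R_c = M/A = 4309.2500/442.7500 = 9.7329 mm
θ = 312° = 5.445427 rad
V = θ·R_c·A = 5.445427·9.7329·442.7500 = 23465.707 mm³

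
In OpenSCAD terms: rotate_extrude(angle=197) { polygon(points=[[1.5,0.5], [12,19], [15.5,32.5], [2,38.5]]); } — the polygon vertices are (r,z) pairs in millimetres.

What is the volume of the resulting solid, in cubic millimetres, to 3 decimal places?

Volume = 6897.800 mm³

Profile (r,z), 4 vertices: (1.5,0.5) (12,19) (15.5,32.5) (2,38.5)
edge 0: (1.5,0.5)→(12,19)  cross = 1.5·19 − 12·0.5 = 22.5000; (r_i+r_j)·cross = 13.5·22.5000 = 303.7500
edge 1: (12,19)→(15.5,32.5)  cross = 12·32.5 − 15.5·19 = 95.5000; (r_i+r_j)·cross = 27.5·95.5000 = 2626.2500
edge 2: (15.5,32.5)→(2,38.5)  cross = 15.5·38.5 − 2·32.5 = 531.7500; (r_i+r_j)·cross = 17.5·531.7500 = 9305.6250
edge 3: (2,38.5)→(1.5,0.5)  cross = 2·0.5 − 1.5·38.5 = -56.7500; (r_i+r_j)·cross = 3.5·-56.7500 = -198.6250
Σcross = 593.0000 → A = |Σcross|/2 = 296.5000 mm²
Σ(r_i+r_j)·cross = 12037.0000 → first moment M = |Σ|/6 = 2006.1667
R_c = M/A = 2006.1667/296.5000 = 6.7662 mm
θ = 197° = 3.438299 rad
V = θ·R_c·A = 3.438299·6.7662·296.5000 = 6897.800 mm³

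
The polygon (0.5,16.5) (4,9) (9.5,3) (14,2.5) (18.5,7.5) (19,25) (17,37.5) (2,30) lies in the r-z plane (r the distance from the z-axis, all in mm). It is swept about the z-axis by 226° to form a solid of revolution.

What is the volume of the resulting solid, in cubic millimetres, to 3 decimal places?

Profile (r,z), 8 vertices: (0.5,16.5) (4,9) (9.5,3) (14,2.5) (18.5,7.5) (19,25) (17,37.5) (2,30)
edge 0: (0.5,16.5)→(4,9)  cross = 0.5·9 − 4·16.5 = -61.5000; (r_i+r_j)·cross = 4.5·-61.5000 = -276.7500
edge 1: (4,9)→(9.5,3)  cross = 4·3 − 9.5·9 = -73.5000; (r_i+r_j)·cross = 13.5·-73.5000 = -992.2500
edge 2: (9.5,3)→(14,2.5)  cross = 9.5·2.5 − 14·3 = -18.2500; (r_i+r_j)·cross = 23.5·-18.2500 = -428.8750
edge 3: (14,2.5)→(18.5,7.5)  cross = 14·7.5 − 18.5·2.5 = 58.7500; (r_i+r_j)·cross = 32.5·58.7500 = 1909.3750
edge 4: (18.5,7.5)→(19,25)  cross = 18.5·25 − 19·7.5 = 320.0000; (r_i+r_j)·cross = 37.5·320.0000 = 12000.0000
edge 5: (19,25)→(17,37.5)  cross = 19·37.5 − 17·25 = 287.5000; (r_i+r_j)·cross = 36·287.5000 = 10350.0000
edge 6: (17,37.5)→(2,30)  cross = 17·30 − 2·37.5 = 435.0000; (r_i+r_j)·cross = 19·435.0000 = 8265.0000
edge 7: (2,30)→(0.5,16.5)  cross = 2·16.5 − 0.5·30 = 18.0000; (r_i+r_j)·cross = 2.5·18.0000 = 45.0000
Σcross = 966.0000 → A = |Σcross|/2 = 483.0000 mm²
Σ(r_i+r_j)·cross = 30871.5000 → first moment M = |Σ|/6 = 5145.2500
R_c = M/A = 5145.2500/483.0000 = 10.6527 mm
θ = 226° = 3.944444 rad
V = θ·R_c·A = 3.944444·10.6527·483.0000 = 20295.151 mm³

Volume = 20295.151 mm³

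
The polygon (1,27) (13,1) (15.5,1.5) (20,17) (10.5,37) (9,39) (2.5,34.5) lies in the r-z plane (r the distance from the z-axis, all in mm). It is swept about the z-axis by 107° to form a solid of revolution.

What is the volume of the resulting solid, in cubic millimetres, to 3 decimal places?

Volume = 7683.449 mm³

Profile (r,z), 7 vertices: (1,27) (13,1) (15.5,1.5) (20,17) (10.5,37) (9,39) (2.5,34.5)
edge 0: (1,27)→(13,1)  cross = 1·1 − 13·27 = -350.0000; (r_i+r_j)·cross = 14·-350.0000 = -4900.0000
edge 1: (13,1)→(15.5,1.5)  cross = 13·1.5 − 15.5·1 = 4.0000; (r_i+r_j)·cross = 28.5·4.0000 = 114.0000
edge 2: (15.5,1.5)→(20,17)  cross = 15.5·17 − 20·1.5 = 233.5000; (r_i+r_j)·cross = 35.5·233.5000 = 8289.2500
edge 3: (20,17)→(10.5,37)  cross = 20·37 − 10.5·17 = 561.5000; (r_i+r_j)·cross = 30.5·561.5000 = 17125.7500
edge 4: (10.5,37)→(9,39)  cross = 10.5·39 − 9·37 = 76.5000; (r_i+r_j)·cross = 19.5·76.5000 = 1491.7500
edge 5: (9,39)→(2.5,34.5)  cross = 9·34.5 − 2.5·39 = 213.0000; (r_i+r_j)·cross = 11.5·213.0000 = 2449.5000
edge 6: (2.5,34.5)→(1,27)  cross = 2.5·27 − 1·34.5 = 33.0000; (r_i+r_j)·cross = 3.5·33.0000 = 115.5000
Σcross = 771.5000 → A = |Σcross|/2 = 385.7500 mm²
Σ(r_i+r_j)·cross = 24685.7500 → first moment M = |Σ|/6 = 4114.2917
R_c = M/A = 4114.2917/385.7500 = 10.6657 mm
θ = 107° = 1.867502 rad
V = θ·R_c·A = 1.867502·10.6657·385.7500 = 7683.449 mm³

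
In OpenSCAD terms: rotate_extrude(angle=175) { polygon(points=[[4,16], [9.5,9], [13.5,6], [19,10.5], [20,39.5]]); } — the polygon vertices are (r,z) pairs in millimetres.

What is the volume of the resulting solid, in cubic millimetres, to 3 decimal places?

Volume = 11616.557 mm³

Profile (r,z), 5 vertices: (4,16) (9.5,9) (13.5,6) (19,10.5) (20,39.5)
edge 0: (4,16)→(9.5,9)  cross = 4·9 − 9.5·16 = -116.0000; (r_i+r_j)·cross = 13.5·-116.0000 = -1566.0000
edge 1: (9.5,9)→(13.5,6)  cross = 9.5·6 − 13.5·9 = -64.5000; (r_i+r_j)·cross = 23·-64.5000 = -1483.5000
edge 2: (13.5,6)→(19,10.5)  cross = 13.5·10.5 − 19·6 = 27.7500; (r_i+r_j)·cross = 32.5·27.7500 = 901.8750
edge 3: (19,10.5)→(20,39.5)  cross = 19·39.5 − 20·10.5 = 540.5000; (r_i+r_j)·cross = 39·540.5000 = 21079.5000
edge 4: (20,39.5)→(4,16)  cross = 20·16 − 4·39.5 = 162.0000; (r_i+r_j)·cross = 24·162.0000 = 3888.0000
Σcross = 549.7500 → A = |Σcross|/2 = 274.8750 mm²
Σ(r_i+r_j)·cross = 22819.8750 → first moment M = |Σ|/6 = 3803.3125
R_c = M/A = 3803.3125/274.8750 = 13.8365 mm
θ = 175° = 3.054326 rad
V = θ·R_c·A = 3.054326·13.8365·274.8750 = 11616.557 mm³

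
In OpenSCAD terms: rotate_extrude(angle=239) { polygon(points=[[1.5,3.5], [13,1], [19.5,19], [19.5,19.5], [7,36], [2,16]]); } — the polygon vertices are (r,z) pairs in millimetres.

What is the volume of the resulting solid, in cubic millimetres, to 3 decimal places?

Profile (r,z), 6 vertices: (1.5,3.5) (13,1) (19.5,19) (19.5,19.5) (7,36) (2,16)
edge 0: (1.5,3.5)→(13,1)  cross = 1.5·1 − 13·3.5 = -44.0000; (r_i+r_j)·cross = 14.5·-44.0000 = -638.0000
edge 1: (13,1)→(19.5,19)  cross = 13·19 − 19.5·1 = 227.5000; (r_i+r_j)·cross = 32.5·227.5000 = 7393.7500
edge 2: (19.5,19)→(19.5,19.5)  cross = 19.5·19.5 − 19.5·19 = 9.7500; (r_i+r_j)·cross = 39·9.7500 = 380.2500
edge 3: (19.5,19.5)→(7,36)  cross = 19.5·36 − 7·19.5 = 565.5000; (r_i+r_j)·cross = 26.5·565.5000 = 14985.7500
edge 4: (7,36)→(2,16)  cross = 7·16 − 2·36 = 40.0000; (r_i+r_j)·cross = 9·40.0000 = 360.0000
edge 5: (2,16)→(1.5,3.5)  cross = 2·3.5 − 1.5·16 = -17.0000; (r_i+r_j)·cross = 3.5·-17.0000 = -59.5000
Σcross = 781.7500 → A = |Σcross|/2 = 390.8750 mm²
Σ(r_i+r_j)·cross = 22422.2500 → first moment M = |Σ|/6 = 3737.0417
R_c = M/A = 3737.0417/390.8750 = 9.5607 mm
θ = 239° = 4.171337 rad
V = θ·R_c·A = 4.171337·9.5607·390.8750 = 15588.460 mm³

Volume = 15588.460 mm³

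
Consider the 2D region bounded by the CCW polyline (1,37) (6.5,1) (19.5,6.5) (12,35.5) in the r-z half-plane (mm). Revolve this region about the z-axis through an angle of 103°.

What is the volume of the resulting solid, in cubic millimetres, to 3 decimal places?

Volume = 7027.354 mm³

Profile (r,z), 4 vertices: (1,37) (6.5,1) (19.5,6.5) (12,35.5)
edge 0: (1,37)→(6.5,1)  cross = 1·1 − 6.5·37 = -239.5000; (r_i+r_j)·cross = 7.5·-239.5000 = -1796.2500
edge 1: (6.5,1)→(19.5,6.5)  cross = 6.5·6.5 − 19.5·1 = 22.7500; (r_i+r_j)·cross = 26·22.7500 = 591.5000
edge 2: (19.5,6.5)→(12,35.5)  cross = 19.5·35.5 − 12·6.5 = 614.2500; (r_i+r_j)·cross = 31.5·614.2500 = 19348.8750
edge 3: (12,35.5)→(1,37)  cross = 12·37 − 1·35.5 = 408.5000; (r_i+r_j)·cross = 13·408.5000 = 5310.5000
Σcross = 806.0000 → A = |Σcross|/2 = 403.0000 mm²
Σ(r_i+r_j)·cross = 23454.6250 → first moment M = |Σ|/6 = 3909.1042
R_c = M/A = 3909.1042/403.0000 = 9.7000 mm
θ = 103° = 1.797689 rad
V = θ·R_c·A = 1.797689·9.7000·403.0000 = 7027.354 mm³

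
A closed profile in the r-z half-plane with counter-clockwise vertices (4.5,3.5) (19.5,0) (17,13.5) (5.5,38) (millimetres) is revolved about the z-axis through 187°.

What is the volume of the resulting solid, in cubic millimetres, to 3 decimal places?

Profile (r,z), 4 vertices: (4.5,3.5) (19.5,0) (17,13.5) (5.5,38)
edge 0: (4.5,3.5)→(19.5,0)  cross = 4.5·0 − 19.5·3.5 = -68.2500; (r_i+r_j)·cross = 24·-68.2500 = -1638.0000
edge 1: (19.5,0)→(17,13.5)  cross = 19.5·13.5 − 17·0 = 263.2500; (r_i+r_j)·cross = 36.5·263.2500 = 9608.6250
edge 2: (17,13.5)→(5.5,38)  cross = 17·38 − 5.5·13.5 = 571.7500; (r_i+r_j)·cross = 22.5·571.7500 = 12864.3750
edge 3: (5.5,38)→(4.5,3.5)  cross = 5.5·3.5 − 4.5·38 = -151.7500; (r_i+r_j)·cross = 10·-151.7500 = -1517.5000
Σcross = 615.0000 → A = |Σcross|/2 = 307.5000 mm²
Σ(r_i+r_j)·cross = 19317.5000 → first moment M = |Σ|/6 = 3219.5833
R_c = M/A = 3219.5833/307.5000 = 10.4702 mm
θ = 187° = 3.263766 rad
V = θ·R_c·A = 3.263766·10.4702·307.5000 = 10507.966 mm³

Volume = 10507.966 mm³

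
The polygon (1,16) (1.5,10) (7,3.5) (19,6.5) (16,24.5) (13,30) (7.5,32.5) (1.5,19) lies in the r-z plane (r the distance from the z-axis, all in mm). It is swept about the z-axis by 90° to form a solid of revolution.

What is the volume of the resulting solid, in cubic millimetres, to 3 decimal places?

Profile (r,z), 8 vertices: (1,16) (1.5,10) (7,3.5) (19,6.5) (16,24.5) (13,30) (7.5,32.5) (1.5,19)
edge 0: (1,16)→(1.5,10)  cross = 1·10 − 1.5·16 = -14.0000; (r_i+r_j)·cross = 2.5·-14.0000 = -35.0000
edge 1: (1.5,10)→(7,3.5)  cross = 1.5·3.5 − 7·10 = -64.7500; (r_i+r_j)·cross = 8.5·-64.7500 = -550.3750
edge 2: (7,3.5)→(19,6.5)  cross = 7·6.5 − 19·3.5 = -21.0000; (r_i+r_j)·cross = 26·-21.0000 = -546.0000
edge 3: (19,6.5)→(16,24.5)  cross = 19·24.5 − 16·6.5 = 361.5000; (r_i+r_j)·cross = 35·361.5000 = 12652.5000
edge 4: (16,24.5)→(13,30)  cross = 16·30 − 13·24.5 = 161.5000; (r_i+r_j)·cross = 29·161.5000 = 4683.5000
edge 5: (13,30)→(7.5,32.5)  cross = 13·32.5 − 7.5·30 = 197.5000; (r_i+r_j)·cross = 20.5·197.5000 = 4048.7500
edge 6: (7.5,32.5)→(1.5,19)  cross = 7.5·19 − 1.5·32.5 = 93.7500; (r_i+r_j)·cross = 9·93.7500 = 843.7500
edge 7: (1.5,19)→(1,16)  cross = 1.5·16 − 1·19 = 5.0000; (r_i+r_j)·cross = 2.5·5.0000 = 12.5000
Σcross = 719.5000 → A = |Σcross|/2 = 359.7500 mm²
Σ(r_i+r_j)·cross = 21109.6250 → first moment M = |Σ|/6 = 3518.2708
R_c = M/A = 3518.2708/359.7500 = 9.7798 mm
θ = 90° = 1.570796 rad
V = θ·R_c·A = 1.570796·9.7798·359.7500 = 5526.487 mm³

Volume = 5526.487 mm³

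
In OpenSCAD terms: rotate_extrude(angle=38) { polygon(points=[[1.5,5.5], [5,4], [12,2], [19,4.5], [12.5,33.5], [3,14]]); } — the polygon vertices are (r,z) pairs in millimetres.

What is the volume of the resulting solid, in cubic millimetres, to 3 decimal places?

Profile (r,z), 6 vertices: (1.5,5.5) (5,4) (12,2) (19,4.5) (12.5,33.5) (3,14)
edge 0: (1.5,5.5)→(5,4)  cross = 1.5·4 − 5·5.5 = -21.5000; (r_i+r_j)·cross = 6.5·-21.5000 = -139.7500
edge 1: (5,4)→(12,2)  cross = 5·2 − 12·4 = -38.0000; (r_i+r_j)·cross = 17·-38.0000 = -646.0000
edge 2: (12,2)→(19,4.5)  cross = 12·4.5 − 19·2 = 16.0000; (r_i+r_j)·cross = 31·16.0000 = 496.0000
edge 3: (19,4.5)→(12.5,33.5)  cross = 19·33.5 − 12.5·4.5 = 580.2500; (r_i+r_j)·cross = 31.5·580.2500 = 18277.8750
edge 4: (12.5,33.5)→(3,14)  cross = 12.5·14 − 3·33.5 = 74.5000; (r_i+r_j)·cross = 15.5·74.5000 = 1154.7500
edge 5: (3,14)→(1.5,5.5)  cross = 3·5.5 − 1.5·14 = -4.5000; (r_i+r_j)·cross = 4.5·-4.5000 = -20.2500
Σcross = 606.7500 → A = |Σcross|/2 = 303.3750 mm²
Σ(r_i+r_j)·cross = 19122.6250 → first moment M = |Σ|/6 = 3187.1042
R_c = M/A = 3187.1042/303.3750 = 10.5055 mm
θ = 38° = 0.663225 rad
V = θ·R_c·A = 0.663225·10.5055·303.3750 = 2113.768 mm³

Volume = 2113.768 mm³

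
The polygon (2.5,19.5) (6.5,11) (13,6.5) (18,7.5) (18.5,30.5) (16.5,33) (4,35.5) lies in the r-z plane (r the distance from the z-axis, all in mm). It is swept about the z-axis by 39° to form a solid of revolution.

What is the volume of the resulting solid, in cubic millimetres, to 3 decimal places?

Profile (r,z), 7 vertices: (2.5,19.5) (6.5,11) (13,6.5) (18,7.5) (18.5,30.5) (16.5,33) (4,35.5)
edge 0: (2.5,19.5)→(6.5,11)  cross = 2.5·11 − 6.5·19.5 = -99.2500; (r_i+r_j)·cross = 9·-99.2500 = -893.2500
edge 1: (6.5,11)→(13,6.5)  cross = 6.5·6.5 − 13·11 = -100.7500; (r_i+r_j)·cross = 19.5·-100.7500 = -1964.6250
edge 2: (13,6.5)→(18,7.5)  cross = 13·7.5 − 18·6.5 = -19.5000; (r_i+r_j)·cross = 31·-19.5000 = -604.5000
edge 3: (18,7.5)→(18.5,30.5)  cross = 18·30.5 − 18.5·7.5 = 410.2500; (r_i+r_j)·cross = 36.5·410.2500 = 14974.1250
edge 4: (18.5,30.5)→(16.5,33)  cross = 18.5·33 − 16.5·30.5 = 107.2500; (r_i+r_j)·cross = 35·107.2500 = 3753.7500
edge 5: (16.5,33)→(4,35.5)  cross = 16.5·35.5 − 4·33 = 453.7500; (r_i+r_j)·cross = 20.5·453.7500 = 9301.8750
edge 6: (4,35.5)→(2.5,19.5)  cross = 4·19.5 − 2.5·35.5 = -10.7500; (r_i+r_j)·cross = 6.5·-10.7500 = -69.8750
Σcross = 741.0000 → A = |Σcross|/2 = 370.5000 mm²
Σ(r_i+r_j)·cross = 24497.5000 → first moment M = |Σ|/6 = 4082.9167
R_c = M/A = 4082.9167/370.5000 = 11.0200 mm
θ = 39° = 0.680678 rad
V = θ·R_c·A = 0.680678·11.0200·370.5000 = 2779.153 mm³

Volume = 2779.153 mm³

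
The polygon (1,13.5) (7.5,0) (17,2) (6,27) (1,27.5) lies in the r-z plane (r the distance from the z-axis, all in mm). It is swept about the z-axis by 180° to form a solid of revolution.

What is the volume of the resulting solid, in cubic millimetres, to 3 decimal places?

Volume = 5616.055 mm³

Profile (r,z), 5 vertices: (1,13.5) (7.5,0) (17,2) (6,27) (1,27.5)
edge 0: (1,13.5)→(7.5,0)  cross = 1·0 − 7.5·13.5 = -101.2500; (r_i+r_j)·cross = 8.5·-101.2500 = -860.6250
edge 1: (7.5,0)→(17,2)  cross = 7.5·2 − 17·0 = 15.0000; (r_i+r_j)·cross = 24.5·15.0000 = 367.5000
edge 2: (17,2)→(6,27)  cross = 17·27 − 6·2 = 447.0000; (r_i+r_j)·cross = 23·447.0000 = 10281.0000
edge 3: (6,27)→(1,27.5)  cross = 6·27.5 − 1·27 = 138.0000; (r_i+r_j)·cross = 7·138.0000 = 966.0000
edge 4: (1,27.5)→(1,13.5)  cross = 1·13.5 − 1·27.5 = -14.0000; (r_i+r_j)·cross = 2·-14.0000 = -28.0000
Σcross = 484.7500 → A = |Σcross|/2 = 242.3750 mm²
Σ(r_i+r_j)·cross = 10725.8750 → first moment M = |Σ|/6 = 1787.6458
R_c = M/A = 1787.6458/242.3750 = 7.3755 mm
θ = 180° = 3.141593 rad
V = θ·R_c·A = 3.141593·7.3755·242.3750 = 5616.055 mm³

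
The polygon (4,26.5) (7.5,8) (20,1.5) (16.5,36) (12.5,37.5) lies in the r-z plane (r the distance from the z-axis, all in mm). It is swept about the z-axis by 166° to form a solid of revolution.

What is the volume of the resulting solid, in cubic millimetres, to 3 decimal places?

Volume = 13159.656 mm³

Profile (r,z), 5 vertices: (4,26.5) (7.5,8) (20,1.5) (16.5,36) (12.5,37.5)
edge 0: (4,26.5)→(7.5,8)  cross = 4·8 − 7.5·26.5 = -166.7500; (r_i+r_j)·cross = 11.5·-166.7500 = -1917.6250
edge 1: (7.5,8)→(20,1.5)  cross = 7.5·1.5 − 20·8 = -148.7500; (r_i+r_j)·cross = 27.5·-148.7500 = -4090.6250
edge 2: (20,1.5)→(16.5,36)  cross = 20·36 − 16.5·1.5 = 695.2500; (r_i+r_j)·cross = 36.5·695.2500 = 25376.6250
edge 3: (16.5,36)→(12.5,37.5)  cross = 16.5·37.5 − 12.5·36 = 168.7500; (r_i+r_j)·cross = 29·168.7500 = 4893.7500
edge 4: (12.5,37.5)→(4,26.5)  cross = 12.5·26.5 − 4·37.5 = 181.2500; (r_i+r_j)·cross = 16.5·181.2500 = 2990.6250
Σcross = 729.7500 → A = |Σcross|/2 = 364.8750 mm²
Σ(r_i+r_j)·cross = 27252.7500 → first moment M = |Σ|/6 = 4542.1250
R_c = M/A = 4542.1250/364.8750 = 12.4484 mm
θ = 166° = 2.897247 rad
V = θ·R_c·A = 2.897247·12.4484·364.8750 = 13159.656 mm³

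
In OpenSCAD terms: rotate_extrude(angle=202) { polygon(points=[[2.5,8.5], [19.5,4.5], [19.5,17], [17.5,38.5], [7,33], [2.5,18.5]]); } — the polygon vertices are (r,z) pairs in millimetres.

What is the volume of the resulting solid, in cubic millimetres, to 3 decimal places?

Volume = 18065.583 mm³

Profile (r,z), 6 vertices: (2.5,8.5) (19.5,4.5) (19.5,17) (17.5,38.5) (7,33) (2.5,18.5)
edge 0: (2.5,8.5)→(19.5,4.5)  cross = 2.5·4.5 − 19.5·8.5 = -154.5000; (r_i+r_j)·cross = 22·-154.5000 = -3399.0000
edge 1: (19.5,4.5)→(19.5,17)  cross = 19.5·17 − 19.5·4.5 = 243.7500; (r_i+r_j)·cross = 39·243.7500 = 9506.2500
edge 2: (19.5,17)→(17.5,38.5)  cross = 19.5·38.5 − 17.5·17 = 453.2500; (r_i+r_j)·cross = 37·453.2500 = 16770.2500
edge 3: (17.5,38.5)→(7,33)  cross = 17.5·33 − 7·38.5 = 308.0000; (r_i+r_j)·cross = 24.5·308.0000 = 7546.0000
edge 4: (7,33)→(2.5,18.5)  cross = 7·18.5 − 2.5·33 = 47.0000; (r_i+r_j)·cross = 9.5·47.0000 = 446.5000
edge 5: (2.5,18.5)→(2.5,8.5)  cross = 2.5·8.5 − 2.5·18.5 = -25.0000; (r_i+r_j)·cross = 5·-25.0000 = -125.0000
Σcross = 872.5000 → A = |Σcross|/2 = 436.2500 mm²
Σ(r_i+r_j)·cross = 30745.0000 → first moment M = |Σ|/6 = 5124.1667
R_c = M/A = 5124.1667/436.2500 = 11.7459 mm
θ = 202° = 3.525565 rad
V = θ·R_c·A = 3.525565·11.7459·436.2500 = 18065.583 mm³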